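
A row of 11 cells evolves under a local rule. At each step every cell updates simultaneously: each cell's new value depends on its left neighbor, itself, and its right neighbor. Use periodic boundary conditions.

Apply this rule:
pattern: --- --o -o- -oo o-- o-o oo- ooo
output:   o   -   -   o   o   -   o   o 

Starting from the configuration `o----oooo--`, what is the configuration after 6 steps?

-ooo-oooooo

-ooo-ooooo-
-ooo-oooooo
-ooo-oooooo  (fixed point — unchanged through step 6)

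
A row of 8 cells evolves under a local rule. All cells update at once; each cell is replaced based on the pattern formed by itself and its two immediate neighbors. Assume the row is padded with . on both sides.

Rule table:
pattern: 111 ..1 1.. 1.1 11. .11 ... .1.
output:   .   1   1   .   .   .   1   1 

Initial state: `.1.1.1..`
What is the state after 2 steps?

...1....

11.1.111
...1....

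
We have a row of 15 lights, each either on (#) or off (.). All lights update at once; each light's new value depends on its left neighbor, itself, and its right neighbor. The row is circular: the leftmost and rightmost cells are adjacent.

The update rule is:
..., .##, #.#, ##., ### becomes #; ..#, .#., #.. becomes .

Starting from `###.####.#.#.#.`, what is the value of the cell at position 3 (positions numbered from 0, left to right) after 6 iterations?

#

#########.#.#.#
##########.#.##
###########.###
###############
###############  (fixed point — unchanged through iteration 6)
position 3 holds #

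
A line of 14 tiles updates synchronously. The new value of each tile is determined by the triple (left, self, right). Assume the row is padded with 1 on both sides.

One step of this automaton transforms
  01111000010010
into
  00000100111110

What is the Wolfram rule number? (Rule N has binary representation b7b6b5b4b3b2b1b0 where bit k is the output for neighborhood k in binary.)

22

position 2: 111 → 0  (bit 7 = 0)
position 4: 110 → 0  (bit 6 = 0)
position 0: 101 → 0  (bit 5 = 0)
position 5: 100 → 1  (bit 4 = 1)
position 1: 011 → 0  (bit 3 = 0)
position 9: 010 → 1  (bit 2 = 1)
position 8: 001 → 1  (bit 1 = 1)
position 6: 000 → 0  (bit 0 = 0)
bits b7..b0 = 00010110 = 22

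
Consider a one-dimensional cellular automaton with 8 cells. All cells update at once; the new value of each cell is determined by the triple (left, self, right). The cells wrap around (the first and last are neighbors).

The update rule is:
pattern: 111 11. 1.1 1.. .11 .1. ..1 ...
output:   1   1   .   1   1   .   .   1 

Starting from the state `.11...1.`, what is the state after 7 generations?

.1111..1
.11111..
.1111111
.1111111  (fixed point — unchanged through generation 7)

.1111111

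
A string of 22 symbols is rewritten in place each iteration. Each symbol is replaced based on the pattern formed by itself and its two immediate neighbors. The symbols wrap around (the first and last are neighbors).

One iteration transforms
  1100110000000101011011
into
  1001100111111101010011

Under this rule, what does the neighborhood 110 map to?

At position 1 the neighborhood is 110; the next row has 0 there.

0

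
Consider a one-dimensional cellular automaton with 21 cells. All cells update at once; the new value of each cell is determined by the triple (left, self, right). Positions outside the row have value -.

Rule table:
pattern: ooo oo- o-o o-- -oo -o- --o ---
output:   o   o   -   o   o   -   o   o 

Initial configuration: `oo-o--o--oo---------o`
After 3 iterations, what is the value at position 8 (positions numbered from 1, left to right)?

oo--oo-ooooooooooooo-
oooooo-oooooooooooooo
oooooo-oooooooooooooo
position 8 holds o

o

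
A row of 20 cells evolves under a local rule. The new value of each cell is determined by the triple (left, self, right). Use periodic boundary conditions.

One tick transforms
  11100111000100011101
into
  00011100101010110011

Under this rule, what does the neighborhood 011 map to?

At position 5 the neighborhood is 011; the next row has 1 there.

1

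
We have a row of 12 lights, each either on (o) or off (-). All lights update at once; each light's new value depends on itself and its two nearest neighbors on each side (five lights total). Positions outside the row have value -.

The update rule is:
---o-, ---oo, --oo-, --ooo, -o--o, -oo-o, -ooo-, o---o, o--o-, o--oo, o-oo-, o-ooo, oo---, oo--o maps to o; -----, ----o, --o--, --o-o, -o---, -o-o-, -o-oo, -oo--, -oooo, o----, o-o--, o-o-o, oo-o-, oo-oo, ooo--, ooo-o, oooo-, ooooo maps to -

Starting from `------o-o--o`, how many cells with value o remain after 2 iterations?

iteration 1: -----o---oo-
iteration 2: ----o--ooo-o
count of o: 5

5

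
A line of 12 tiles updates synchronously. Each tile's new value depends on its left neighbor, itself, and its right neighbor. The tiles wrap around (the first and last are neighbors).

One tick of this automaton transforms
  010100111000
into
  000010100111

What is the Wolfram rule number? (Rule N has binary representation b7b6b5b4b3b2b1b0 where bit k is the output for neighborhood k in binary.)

25

position 7: 111 → 0  (bit 7 = 0)
position 8: 110 → 0  (bit 6 = 0)
position 2: 101 → 0  (bit 5 = 0)
position 4: 100 → 1  (bit 4 = 1)
position 6: 011 → 1  (bit 3 = 1)
position 1: 010 → 0  (bit 2 = 0)
position 0: 001 → 0  (bit 1 = 0)
position 10: 000 → 1  (bit 0 = 1)
bits b7..b0 = 00011001 = 25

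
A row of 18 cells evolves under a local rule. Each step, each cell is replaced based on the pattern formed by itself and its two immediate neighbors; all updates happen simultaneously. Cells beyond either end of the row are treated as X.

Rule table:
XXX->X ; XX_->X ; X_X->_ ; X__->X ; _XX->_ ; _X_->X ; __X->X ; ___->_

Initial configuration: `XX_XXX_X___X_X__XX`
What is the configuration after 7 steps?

XX__XX_XX_XX_XXX_X
XXXX_X__X__X__XX__
XXXX_XXXXXXXXX_XXX
XXXX__XXXXXXXX__XX
XXXXXX_XXXXXXXXX_X
XXXXXX__XXXXXXXX__
XXXXXXXX_XXXXXXXXX

XXXXXXXX_XXXXXXXXX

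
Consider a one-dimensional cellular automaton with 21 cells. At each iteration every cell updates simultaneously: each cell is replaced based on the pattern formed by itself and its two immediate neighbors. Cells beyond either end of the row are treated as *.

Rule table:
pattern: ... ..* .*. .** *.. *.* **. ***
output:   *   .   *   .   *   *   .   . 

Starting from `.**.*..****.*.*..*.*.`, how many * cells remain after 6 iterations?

6

*..***.....*****.****
.*....****......*....
*****.....*****.****.
.....****......*....*
****.....*****.****..
....****......*....*.
count of *: 6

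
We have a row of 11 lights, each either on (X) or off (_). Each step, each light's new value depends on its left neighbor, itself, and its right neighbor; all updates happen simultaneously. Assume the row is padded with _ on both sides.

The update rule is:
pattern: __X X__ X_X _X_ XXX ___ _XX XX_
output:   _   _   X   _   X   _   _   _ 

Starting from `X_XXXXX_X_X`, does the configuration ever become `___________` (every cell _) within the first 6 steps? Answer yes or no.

yes

step 1: _X_XXX_X_X_
step 2: __X_X_X_X__
step 3: ___X_X_X___
step 4: ____X_X____
step 5: _____X_____
step 6: ___________
all cells are _ at step 6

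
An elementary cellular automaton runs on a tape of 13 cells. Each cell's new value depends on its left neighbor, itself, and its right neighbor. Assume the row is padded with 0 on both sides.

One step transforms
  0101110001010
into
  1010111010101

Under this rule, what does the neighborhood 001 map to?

At position 0 the neighborhood is 001; the next row has 1 there.

1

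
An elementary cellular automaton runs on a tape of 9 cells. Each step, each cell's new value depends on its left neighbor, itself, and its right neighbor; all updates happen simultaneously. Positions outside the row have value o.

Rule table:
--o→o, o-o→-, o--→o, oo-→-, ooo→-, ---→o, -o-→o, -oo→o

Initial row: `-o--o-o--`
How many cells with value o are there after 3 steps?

8

-oooo-ooo
-o----o--
-oooooooo
count of o: 8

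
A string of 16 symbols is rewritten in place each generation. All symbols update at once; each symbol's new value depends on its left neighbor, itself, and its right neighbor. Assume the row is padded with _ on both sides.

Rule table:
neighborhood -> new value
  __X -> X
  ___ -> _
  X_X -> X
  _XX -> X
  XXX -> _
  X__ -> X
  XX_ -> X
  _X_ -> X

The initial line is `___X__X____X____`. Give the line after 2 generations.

__XXXXXX__XXX___
_XX____XXXX_XX__

_XX____XXXX_XX__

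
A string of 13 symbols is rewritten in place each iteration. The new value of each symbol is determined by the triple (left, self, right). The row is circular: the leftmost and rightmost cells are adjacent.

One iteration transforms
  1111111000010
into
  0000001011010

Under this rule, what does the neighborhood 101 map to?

0

At position 12 the neighborhood is 101; the next row has 0 there.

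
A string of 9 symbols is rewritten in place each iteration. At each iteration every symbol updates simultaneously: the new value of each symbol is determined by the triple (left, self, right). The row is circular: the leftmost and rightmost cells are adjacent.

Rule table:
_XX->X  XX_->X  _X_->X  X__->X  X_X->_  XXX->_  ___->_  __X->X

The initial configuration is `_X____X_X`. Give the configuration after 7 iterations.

iteration 1: _XX__XX_X
iteration 2: _XXXXXX_X
iteration 3: _X____X_X  (repeats iteration 0; period 3)
iteration 7: _XX__XX_X

_XX__XX_X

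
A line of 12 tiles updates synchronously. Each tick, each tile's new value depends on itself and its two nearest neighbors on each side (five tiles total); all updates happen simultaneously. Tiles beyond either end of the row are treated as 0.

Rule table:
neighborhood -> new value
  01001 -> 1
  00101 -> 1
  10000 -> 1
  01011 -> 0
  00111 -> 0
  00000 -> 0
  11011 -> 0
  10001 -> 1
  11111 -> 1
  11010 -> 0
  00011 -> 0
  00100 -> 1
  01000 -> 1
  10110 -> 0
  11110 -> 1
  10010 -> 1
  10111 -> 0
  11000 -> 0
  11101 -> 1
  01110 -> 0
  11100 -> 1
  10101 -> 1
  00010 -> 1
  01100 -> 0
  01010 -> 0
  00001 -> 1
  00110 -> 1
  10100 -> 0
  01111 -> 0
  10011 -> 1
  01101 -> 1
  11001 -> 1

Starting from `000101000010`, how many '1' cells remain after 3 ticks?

011100111111
000111001111
010001110011
count of 1: 6

6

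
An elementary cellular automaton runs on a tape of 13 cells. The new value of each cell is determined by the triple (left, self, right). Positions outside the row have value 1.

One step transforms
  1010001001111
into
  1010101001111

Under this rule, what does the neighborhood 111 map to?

1

At position 10 the neighborhood is 111; the next row has 1 there.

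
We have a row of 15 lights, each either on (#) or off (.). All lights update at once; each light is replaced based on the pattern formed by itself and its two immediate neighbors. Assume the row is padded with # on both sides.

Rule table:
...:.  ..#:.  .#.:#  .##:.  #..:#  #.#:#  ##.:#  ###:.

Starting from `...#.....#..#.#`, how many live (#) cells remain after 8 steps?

#..##....##.##.
##..##....##.##
.##..##....##..
#.##..##....##.
##.##..##....##
.##.##..##.....
#.##.##..##....
##.##.##..##...
count of #: 8

8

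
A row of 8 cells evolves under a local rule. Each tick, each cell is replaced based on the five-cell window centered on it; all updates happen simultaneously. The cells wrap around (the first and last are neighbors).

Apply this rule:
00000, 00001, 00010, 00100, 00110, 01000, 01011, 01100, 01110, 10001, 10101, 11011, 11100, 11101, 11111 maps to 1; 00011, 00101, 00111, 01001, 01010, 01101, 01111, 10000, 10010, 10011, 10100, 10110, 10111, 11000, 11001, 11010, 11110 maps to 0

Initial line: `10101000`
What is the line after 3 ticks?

00111011

tick 1: 00100111
tick 2: 00100011
tick 3: 00111011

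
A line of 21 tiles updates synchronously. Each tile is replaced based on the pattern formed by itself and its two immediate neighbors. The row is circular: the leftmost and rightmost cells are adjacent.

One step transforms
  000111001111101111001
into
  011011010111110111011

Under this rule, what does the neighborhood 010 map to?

At position 20 the neighborhood is 010; the next row has 1 there.

1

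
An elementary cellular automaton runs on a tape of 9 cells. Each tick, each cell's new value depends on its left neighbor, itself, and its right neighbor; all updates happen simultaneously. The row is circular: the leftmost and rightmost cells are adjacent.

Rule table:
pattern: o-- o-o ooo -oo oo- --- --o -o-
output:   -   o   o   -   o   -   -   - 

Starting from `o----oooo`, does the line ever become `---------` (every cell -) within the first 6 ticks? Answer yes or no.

yes

o-----ooo
o------oo
o-------o
o--------
---------
all cells are - at tick 5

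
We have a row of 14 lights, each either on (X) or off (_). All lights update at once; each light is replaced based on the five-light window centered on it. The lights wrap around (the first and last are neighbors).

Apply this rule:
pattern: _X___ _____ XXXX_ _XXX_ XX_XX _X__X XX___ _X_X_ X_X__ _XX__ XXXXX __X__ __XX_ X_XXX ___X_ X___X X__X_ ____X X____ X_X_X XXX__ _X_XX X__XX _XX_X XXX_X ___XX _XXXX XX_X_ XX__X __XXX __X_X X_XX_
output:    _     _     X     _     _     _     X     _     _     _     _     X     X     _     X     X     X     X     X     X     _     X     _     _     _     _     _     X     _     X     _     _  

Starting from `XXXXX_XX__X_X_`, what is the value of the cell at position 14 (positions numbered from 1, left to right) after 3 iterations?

___X_____X__XX
XXXX_X_XXX__X_
__X_XXX____X_X
position 14 holds X

X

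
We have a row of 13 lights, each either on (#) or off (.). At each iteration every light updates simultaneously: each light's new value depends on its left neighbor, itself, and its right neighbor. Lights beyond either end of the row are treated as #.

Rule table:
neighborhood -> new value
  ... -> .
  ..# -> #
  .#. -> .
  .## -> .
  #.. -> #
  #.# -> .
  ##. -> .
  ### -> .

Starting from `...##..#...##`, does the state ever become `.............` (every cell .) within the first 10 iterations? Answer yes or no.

iteration 1: #.#..##.#.#..
iteration 2: ...##......##
iteration 3: #.#..#....#..
iteration 4: ...##.#..#.##
iteration 5: #.#....##....
iteration 6: ...#..#..#..#
iteration 7: #.#.##.##.##.
iteration 8: .............
all cells are . at iteration 8

yes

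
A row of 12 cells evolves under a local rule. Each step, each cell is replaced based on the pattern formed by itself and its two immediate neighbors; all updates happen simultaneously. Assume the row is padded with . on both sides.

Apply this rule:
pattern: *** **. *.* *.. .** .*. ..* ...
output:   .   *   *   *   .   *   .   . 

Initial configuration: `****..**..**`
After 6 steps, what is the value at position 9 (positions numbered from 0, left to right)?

*

...**..**..*
....**..**.*
.....**..***
......**...*
.......**..*
........**.*
position 9 holds *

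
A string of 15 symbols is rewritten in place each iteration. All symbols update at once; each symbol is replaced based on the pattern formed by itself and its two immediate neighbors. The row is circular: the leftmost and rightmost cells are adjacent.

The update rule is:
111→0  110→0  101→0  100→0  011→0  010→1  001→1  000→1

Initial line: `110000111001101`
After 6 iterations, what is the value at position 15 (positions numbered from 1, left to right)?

1

iteration 1: 000111000010000
iteration 2: 111000011110111
iteration 3: 000011100000000
iteration 4: 111100001111111
iteration 5: 000001110000000
iteration 6: 111110000111111
position 15 holds 1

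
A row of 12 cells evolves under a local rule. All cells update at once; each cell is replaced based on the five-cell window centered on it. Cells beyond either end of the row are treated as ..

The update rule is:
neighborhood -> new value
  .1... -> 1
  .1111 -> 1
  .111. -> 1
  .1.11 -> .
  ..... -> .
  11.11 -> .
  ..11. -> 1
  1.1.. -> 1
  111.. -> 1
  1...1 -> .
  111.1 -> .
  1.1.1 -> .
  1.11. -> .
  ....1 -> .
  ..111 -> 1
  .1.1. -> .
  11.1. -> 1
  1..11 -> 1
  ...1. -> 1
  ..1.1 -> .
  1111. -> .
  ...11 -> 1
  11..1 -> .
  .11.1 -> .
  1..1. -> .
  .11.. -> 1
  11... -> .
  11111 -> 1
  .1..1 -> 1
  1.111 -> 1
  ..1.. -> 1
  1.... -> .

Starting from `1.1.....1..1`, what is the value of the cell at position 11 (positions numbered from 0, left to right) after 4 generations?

generation 1: ..11...111.1
generation 2: .111..111.11
generation 3: 1111.111...1
generation 4: 11...111..11
position 11 holds 1

1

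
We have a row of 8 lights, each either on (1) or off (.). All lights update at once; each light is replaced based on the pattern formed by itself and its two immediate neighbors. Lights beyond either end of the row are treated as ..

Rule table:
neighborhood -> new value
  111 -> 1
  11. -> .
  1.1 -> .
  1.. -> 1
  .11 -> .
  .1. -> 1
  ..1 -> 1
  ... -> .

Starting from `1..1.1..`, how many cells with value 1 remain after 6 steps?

step 1: 1111.11.
step 2: .11....1
step 3: 1..1..11
step 4: 111111..
step 5: .1111.1.
step 6: 1.11..11
count of 1: 5

5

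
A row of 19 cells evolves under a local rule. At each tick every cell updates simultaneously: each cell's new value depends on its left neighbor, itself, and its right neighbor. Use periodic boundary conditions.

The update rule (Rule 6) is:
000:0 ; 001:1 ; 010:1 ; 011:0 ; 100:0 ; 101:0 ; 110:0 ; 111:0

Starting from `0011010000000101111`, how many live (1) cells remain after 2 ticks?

0100010000001100000
1100110000010000000
count of 1: 5

5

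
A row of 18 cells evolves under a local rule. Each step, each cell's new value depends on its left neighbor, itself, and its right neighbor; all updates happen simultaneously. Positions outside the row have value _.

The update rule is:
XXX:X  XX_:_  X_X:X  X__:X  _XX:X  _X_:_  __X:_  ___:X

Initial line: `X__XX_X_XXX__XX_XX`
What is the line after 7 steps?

_X_X_X_X_XX_X_X_X_

_X_X_X_XXX_X_X_XX_
__X_X_XXX_X_X_XX_X
X__X_XXX_X_X_XX_X_
_X__XXX_X_X_XX_X_X
__X_XX_X_X_XX_X_X_
X__XX_X_X_XX_X_X_X
_X_X_X_X_XX_X_X_X_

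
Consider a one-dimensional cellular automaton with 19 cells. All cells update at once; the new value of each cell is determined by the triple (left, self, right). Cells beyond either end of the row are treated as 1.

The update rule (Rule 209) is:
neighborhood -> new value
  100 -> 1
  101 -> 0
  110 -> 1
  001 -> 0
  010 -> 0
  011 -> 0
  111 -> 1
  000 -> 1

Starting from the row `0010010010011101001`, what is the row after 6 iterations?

1001001001001100100
1100100100100110010
1110010010010011000
1111001001001001110
1111100100100100110
1111110010010010010

1111110010010010010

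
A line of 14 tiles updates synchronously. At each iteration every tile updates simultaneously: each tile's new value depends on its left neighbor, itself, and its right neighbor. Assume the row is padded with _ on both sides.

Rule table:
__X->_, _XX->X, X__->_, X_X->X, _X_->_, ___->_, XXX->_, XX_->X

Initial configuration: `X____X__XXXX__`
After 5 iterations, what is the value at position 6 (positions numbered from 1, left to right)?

________X__X__
______________
______________  (fixed point — unchanged through iteration 5)
position 6 holds _

_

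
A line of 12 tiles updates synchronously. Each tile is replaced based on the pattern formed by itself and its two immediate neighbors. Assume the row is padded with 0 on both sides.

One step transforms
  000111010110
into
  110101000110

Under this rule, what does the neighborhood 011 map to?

1

At position 3 the neighborhood is 011; the next row has 1 there.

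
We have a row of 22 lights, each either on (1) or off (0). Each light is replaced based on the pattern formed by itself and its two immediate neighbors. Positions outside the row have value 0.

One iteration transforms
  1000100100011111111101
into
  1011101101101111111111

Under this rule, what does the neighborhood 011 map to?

At position 11 the neighborhood is 011; the next row has 0 there.

0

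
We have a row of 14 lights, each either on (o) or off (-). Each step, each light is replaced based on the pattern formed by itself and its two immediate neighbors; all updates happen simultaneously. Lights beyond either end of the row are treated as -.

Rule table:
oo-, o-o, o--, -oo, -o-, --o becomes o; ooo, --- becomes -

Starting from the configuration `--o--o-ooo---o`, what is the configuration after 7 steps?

oo--oo-----ooo

step 1: -ooooooo-oo-oo
step 2: oo-----ooooooo
step 3: ooo---oo-----o
step 4: o-oo-oooo---oo
step 5: oooooo--oo-ooo
step 6: o----ooooooo-o
step 7: oo--oo-----ooo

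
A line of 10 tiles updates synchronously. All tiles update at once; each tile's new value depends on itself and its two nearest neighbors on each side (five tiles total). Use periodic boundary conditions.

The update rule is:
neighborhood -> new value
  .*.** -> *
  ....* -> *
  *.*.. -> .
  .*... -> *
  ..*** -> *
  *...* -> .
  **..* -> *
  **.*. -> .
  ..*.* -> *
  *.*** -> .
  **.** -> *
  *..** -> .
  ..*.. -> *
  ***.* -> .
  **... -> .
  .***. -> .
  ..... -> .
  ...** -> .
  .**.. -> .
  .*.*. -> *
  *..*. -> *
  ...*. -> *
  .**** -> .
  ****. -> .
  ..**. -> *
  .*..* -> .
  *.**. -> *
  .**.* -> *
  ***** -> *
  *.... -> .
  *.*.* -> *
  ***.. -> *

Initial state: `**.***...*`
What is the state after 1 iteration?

..*..*...*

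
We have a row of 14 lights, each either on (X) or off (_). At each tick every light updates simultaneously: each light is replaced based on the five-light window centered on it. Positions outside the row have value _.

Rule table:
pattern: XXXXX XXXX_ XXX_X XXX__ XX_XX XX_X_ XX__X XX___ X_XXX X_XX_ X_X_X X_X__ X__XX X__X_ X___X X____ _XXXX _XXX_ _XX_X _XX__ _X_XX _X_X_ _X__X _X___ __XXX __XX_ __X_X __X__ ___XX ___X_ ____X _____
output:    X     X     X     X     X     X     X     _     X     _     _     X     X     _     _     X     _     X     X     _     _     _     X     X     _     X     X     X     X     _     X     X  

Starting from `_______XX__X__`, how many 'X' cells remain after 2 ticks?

XXXXXXXX_X_XXX
__XXXXXXX__XXX
count of X: 10

10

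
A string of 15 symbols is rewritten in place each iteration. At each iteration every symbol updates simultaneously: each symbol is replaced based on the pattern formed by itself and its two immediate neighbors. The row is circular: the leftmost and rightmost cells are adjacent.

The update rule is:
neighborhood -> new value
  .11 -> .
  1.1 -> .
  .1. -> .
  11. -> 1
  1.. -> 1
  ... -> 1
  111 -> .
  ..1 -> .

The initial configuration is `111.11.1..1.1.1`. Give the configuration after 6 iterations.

..1..1..1......
1..1..1..111111
11..1..1.......
.11..1..111111.
..11..1......11
1..11..11111..1

1..11..11111..1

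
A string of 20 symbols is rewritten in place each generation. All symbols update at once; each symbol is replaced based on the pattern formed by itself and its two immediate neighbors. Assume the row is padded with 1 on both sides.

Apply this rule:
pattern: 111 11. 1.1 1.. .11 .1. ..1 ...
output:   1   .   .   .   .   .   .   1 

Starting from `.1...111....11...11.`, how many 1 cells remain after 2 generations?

5

generation 1: ...1..1..11....1....
generation 2: .1..........11...11.
count of 1: 5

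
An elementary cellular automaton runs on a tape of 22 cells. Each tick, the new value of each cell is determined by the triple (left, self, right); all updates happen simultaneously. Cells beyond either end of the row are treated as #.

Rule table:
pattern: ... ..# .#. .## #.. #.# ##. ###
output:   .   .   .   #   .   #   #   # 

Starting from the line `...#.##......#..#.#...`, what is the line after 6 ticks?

....###...............

....###..........#....
....###...............
....###...............  (fixed point — unchanged through tick 6)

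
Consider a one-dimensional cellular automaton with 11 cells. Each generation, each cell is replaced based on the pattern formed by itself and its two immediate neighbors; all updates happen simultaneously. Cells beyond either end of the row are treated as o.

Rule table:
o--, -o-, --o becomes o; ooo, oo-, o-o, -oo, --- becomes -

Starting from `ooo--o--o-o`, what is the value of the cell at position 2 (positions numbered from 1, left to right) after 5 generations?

---oooooo--
o-o------oo
--oo----o--
oo--o--oooo
--ooooo----
position 2 holds -

-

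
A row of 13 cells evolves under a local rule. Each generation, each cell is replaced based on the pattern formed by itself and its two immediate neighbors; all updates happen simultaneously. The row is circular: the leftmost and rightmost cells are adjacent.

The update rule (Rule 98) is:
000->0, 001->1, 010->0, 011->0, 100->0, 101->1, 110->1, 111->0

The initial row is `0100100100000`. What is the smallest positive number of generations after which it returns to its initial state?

1001001000000
0010010000001
0100100000010
1001000000100
0010000001001
0100000010010
1000000100100
0000001001001
0000010010010
0000100100100
0001001001000
0010010010000
0100100100000

13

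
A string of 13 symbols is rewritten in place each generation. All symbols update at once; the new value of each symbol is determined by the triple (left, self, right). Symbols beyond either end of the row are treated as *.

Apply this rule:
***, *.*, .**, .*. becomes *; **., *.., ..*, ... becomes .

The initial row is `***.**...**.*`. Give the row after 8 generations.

.........****

generation 1: **.**....*.**
generation 2: *.**.....****
generation 3: .**......****
generation 4: **.......****
generation 5: *........****
generation 6: .........****
generation 7: .........****  (fixed point — unchanged through generation 8)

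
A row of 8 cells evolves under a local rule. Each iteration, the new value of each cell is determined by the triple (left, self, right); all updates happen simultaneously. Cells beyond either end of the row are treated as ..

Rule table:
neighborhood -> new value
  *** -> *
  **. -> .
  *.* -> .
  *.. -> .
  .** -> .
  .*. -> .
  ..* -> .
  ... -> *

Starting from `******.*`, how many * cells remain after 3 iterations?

.****...
..**..**
*.......
count of *: 1

1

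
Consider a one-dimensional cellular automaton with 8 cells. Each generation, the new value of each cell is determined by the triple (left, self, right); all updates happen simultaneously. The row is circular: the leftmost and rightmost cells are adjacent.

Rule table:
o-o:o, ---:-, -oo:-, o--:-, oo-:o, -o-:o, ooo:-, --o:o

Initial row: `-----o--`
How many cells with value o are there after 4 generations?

2

----oo--
---o-o--
--oooo--
-o---o--
count of o: 2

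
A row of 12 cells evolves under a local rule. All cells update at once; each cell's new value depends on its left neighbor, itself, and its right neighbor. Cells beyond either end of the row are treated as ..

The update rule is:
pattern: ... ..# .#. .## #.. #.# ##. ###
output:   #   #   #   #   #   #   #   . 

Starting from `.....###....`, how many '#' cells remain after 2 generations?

5

######.#####
#....###...#
count of #: 5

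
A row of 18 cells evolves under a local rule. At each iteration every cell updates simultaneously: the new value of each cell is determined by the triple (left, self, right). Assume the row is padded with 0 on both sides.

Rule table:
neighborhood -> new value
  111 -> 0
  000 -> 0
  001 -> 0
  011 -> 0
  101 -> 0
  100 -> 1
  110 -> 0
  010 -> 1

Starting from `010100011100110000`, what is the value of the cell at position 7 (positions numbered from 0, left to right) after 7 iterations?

010110000010001000
010001000011001100
011001100000100010
000100010000110011
000110011000001000
000001000100001100
000001100110000010
position 7 holds 0

0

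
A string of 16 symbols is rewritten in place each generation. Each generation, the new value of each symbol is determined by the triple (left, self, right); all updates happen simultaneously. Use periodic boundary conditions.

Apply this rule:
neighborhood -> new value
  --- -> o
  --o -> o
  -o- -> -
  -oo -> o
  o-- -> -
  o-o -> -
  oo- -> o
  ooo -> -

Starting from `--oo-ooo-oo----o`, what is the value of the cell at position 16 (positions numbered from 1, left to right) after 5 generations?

-

-ooo-o-o-oo-ooo-
oo-o-----oo-o-o-
oo---oooooo-----
oo-ooo----o-oooo
-o-o-o-ooo--o---
position 16 holds -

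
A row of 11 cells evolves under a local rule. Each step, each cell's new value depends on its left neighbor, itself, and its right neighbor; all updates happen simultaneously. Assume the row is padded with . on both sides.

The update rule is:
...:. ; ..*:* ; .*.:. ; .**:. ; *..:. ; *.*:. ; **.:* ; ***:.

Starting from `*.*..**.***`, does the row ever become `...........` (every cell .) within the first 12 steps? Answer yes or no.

step 1: ....*.*...*
step 2: ...*.....*.
step 3: ..*.....*..
step 4: .*.....*...
step 5: *.....*....
step 6: .....*.....
step 7: ....*......
step 8: ...*.......
step 9: ..*........
step 10: .*.........
step 11: *..........
step 12: ...........
all cells are . at step 12

yes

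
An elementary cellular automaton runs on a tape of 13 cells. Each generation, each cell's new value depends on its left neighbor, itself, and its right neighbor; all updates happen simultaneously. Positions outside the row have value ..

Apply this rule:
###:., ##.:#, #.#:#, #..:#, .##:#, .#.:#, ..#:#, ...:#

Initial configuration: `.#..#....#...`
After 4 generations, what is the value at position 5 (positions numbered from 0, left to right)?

generation 1: #############
generation 2: #...........#
generation 3: #############  (repeats generation 1; period 2)
generation 4: #...........#
position 5 holds .

.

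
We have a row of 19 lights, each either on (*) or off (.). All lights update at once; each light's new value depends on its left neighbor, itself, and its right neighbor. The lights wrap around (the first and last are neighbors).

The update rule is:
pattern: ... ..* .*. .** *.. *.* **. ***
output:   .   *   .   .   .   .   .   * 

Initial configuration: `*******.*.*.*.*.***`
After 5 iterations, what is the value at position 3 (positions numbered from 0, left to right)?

******...........**
*****...........*.*
****...........*...
.**...........*...*
.............*...*.
position 3 holds .

.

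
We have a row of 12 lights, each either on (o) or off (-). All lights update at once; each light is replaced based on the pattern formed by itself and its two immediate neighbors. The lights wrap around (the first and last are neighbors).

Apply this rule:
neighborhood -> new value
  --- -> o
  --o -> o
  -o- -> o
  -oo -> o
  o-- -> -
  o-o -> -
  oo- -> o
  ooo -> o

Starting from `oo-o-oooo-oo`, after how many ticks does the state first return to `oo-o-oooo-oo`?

tick 1: oo-o-oooo-oo

1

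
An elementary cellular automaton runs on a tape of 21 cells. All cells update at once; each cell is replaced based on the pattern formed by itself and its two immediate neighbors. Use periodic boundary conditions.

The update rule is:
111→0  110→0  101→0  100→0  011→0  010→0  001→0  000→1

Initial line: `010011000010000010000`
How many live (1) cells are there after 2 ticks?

7

000000011000111000111
011111000010000010000
count of 1: 7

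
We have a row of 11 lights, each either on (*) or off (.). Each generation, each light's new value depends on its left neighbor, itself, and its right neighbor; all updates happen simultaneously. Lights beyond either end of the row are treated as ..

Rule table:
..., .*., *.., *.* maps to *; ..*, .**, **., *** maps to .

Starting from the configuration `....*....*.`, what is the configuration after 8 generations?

***.****.**
...*....*..
**.****.***
..*....*...
*.****.****
**....*....
..***.*****
*....*.....

*....*.....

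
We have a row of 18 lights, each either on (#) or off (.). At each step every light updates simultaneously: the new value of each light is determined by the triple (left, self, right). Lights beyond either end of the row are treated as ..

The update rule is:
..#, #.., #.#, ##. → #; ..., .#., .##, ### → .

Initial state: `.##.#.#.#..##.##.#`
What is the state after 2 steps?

.#.##.#.#.##.##.##

step 1: #.##.#.#.##.##.##.
step 2: .#.##.#.#.##.##.##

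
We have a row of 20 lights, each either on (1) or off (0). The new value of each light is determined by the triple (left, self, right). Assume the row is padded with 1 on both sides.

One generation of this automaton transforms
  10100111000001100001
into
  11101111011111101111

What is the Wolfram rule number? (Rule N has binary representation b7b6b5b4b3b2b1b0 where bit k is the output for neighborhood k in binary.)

position 6: 111 → 1  (bit 7 = 1)
position 0: 110 → 1  (bit 6 = 1)
position 1: 101 → 1  (bit 5 = 1)
position 3: 100 → 0  (bit 4 = 0)
position 5: 011 → 1  (bit 3 = 1)
position 2: 010 → 1  (bit 2 = 1)
position 4: 001 → 1  (bit 1 = 1)
position 9: 000 → 1  (bit 0 = 1)
bits b7..b0 = 11101111 = 239

239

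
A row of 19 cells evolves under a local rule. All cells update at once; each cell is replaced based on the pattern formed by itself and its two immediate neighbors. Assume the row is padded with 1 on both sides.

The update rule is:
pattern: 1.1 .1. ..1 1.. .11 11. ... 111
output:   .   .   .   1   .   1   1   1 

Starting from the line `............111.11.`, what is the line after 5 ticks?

111111111111111..1.

tick 1: 11111111111..11..1.
tick 2: 111111111111..11...
tick 3: 1111111111111..111.
tick 4: 11111111111111..11.
tick 5: 111111111111111..1.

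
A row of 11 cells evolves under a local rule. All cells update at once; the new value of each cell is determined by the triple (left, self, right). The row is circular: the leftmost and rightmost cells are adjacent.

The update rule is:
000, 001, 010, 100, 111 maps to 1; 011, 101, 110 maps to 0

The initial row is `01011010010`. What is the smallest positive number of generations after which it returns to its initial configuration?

5

11000011111
10111101111
00011000111
11100111010
01011010010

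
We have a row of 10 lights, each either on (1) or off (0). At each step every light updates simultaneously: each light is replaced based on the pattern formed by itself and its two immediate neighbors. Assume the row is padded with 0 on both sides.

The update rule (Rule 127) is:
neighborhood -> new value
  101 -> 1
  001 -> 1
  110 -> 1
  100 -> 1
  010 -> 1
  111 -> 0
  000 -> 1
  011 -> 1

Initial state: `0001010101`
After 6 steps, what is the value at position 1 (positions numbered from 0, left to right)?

step 1: 1111111111
step 2: 1000000001
step 3: 1111111111  (repeats step 1; period 2)
step 6: 1000000001
position 1 holds 0

0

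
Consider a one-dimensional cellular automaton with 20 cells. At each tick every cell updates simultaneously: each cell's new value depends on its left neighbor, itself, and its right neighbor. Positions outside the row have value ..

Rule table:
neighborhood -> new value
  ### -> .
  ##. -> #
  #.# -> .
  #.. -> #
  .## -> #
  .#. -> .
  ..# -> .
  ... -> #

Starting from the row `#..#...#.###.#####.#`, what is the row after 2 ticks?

..#.####......##..##

tick 1: .#..##...#.#.#...#..
tick 2: ..#.####......##..##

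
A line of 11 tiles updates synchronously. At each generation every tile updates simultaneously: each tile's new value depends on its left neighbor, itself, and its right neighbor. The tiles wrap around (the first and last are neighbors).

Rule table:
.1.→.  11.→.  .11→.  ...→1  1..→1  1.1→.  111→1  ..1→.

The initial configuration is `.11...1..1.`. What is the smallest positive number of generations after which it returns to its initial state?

22

...11..1..1
11...1..1..
..11..1..1.
1...1..1..1
.11..1..1..
...1..1..11
11..1..1...
..1..1..11.
1..1..1...1
.1..1..11..
..1..1...11
1..1..11...
.1..1...11.
..1..11...1
1..1...11..
.1..11...1.
..1...11..1
1..11...1..
.1...11..1.
..11...1..1
1...11..1..
.11...1..1.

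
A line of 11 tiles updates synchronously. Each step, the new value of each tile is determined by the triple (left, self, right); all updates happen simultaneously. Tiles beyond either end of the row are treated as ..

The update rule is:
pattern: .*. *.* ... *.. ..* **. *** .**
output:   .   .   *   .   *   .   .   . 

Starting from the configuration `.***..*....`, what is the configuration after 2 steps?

*....*..***
..***..*...

..***..*...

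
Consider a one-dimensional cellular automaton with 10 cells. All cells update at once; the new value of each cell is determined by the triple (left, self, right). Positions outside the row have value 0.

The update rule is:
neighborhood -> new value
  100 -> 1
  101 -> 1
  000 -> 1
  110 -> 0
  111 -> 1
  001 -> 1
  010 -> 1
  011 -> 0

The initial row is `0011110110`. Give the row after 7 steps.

step 1: 1101101001
step 2: 0010011111
step 3: 1111101110
step 4: 0111010101
step 5: 1010111111
step 6: 1111011110
step 7: 0110101101

0110101101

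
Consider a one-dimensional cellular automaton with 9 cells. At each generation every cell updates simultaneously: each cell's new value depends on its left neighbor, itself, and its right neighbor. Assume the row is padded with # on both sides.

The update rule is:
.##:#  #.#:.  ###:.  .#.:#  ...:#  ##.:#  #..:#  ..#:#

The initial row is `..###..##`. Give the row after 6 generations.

..#.#..#.

generation 1: ###.####.
generation 2: ..#.#..#.
generation 3: ###.####.  (repeats generation 1; period 2)
generation 6: ..#.#..#.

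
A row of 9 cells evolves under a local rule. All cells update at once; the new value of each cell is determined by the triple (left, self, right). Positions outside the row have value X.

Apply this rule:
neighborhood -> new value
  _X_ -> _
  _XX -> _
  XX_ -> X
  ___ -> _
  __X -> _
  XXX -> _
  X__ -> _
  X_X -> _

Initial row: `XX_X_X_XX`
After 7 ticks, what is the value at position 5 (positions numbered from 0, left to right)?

_

_X_______
_________
_________  (fixed point — unchanged through tick 7)
position 5 holds _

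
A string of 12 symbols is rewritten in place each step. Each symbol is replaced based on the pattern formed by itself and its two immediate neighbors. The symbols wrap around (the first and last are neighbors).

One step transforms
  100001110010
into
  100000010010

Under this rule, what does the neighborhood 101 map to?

0

At position 11 the neighborhood is 101; the next row has 0 there.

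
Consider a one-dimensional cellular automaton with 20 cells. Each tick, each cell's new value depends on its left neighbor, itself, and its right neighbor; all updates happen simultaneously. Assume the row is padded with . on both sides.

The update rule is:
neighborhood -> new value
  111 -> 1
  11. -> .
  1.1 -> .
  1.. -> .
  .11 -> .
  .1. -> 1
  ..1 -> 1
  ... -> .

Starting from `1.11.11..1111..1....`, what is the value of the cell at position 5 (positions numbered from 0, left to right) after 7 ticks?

1.......1.11..11....
1......11....1......
1.....1.....11......
1....11....1........
1...1.....11........
1..11....1..........
1.1.....11..........
position 5 holds .

.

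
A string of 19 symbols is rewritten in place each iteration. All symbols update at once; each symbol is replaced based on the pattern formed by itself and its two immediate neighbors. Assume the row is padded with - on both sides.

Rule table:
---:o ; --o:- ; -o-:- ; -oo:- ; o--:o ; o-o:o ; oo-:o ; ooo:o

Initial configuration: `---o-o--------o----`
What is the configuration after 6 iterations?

--o--oo--o-oooooooo

oo--o-ooooooo--oooo
-oo--o-ooooooo--ooo
--oo--o-ooooooo--oo
o--oo--o-ooooooo--o
-o--oo--o-ooooooo--
--o--oo--o-oooooooo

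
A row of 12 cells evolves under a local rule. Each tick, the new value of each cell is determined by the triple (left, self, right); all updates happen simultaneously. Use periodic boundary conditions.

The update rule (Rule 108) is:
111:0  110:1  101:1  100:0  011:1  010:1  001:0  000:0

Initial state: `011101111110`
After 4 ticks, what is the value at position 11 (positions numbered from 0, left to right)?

0

010111000010
011101000010
010111000010  (repeats tick 1; period 2)
tick 4: 011101000010
position 11 holds 0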